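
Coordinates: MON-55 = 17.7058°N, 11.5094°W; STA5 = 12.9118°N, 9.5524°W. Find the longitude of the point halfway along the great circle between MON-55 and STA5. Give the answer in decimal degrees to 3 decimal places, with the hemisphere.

Bx = cos φ₂ cos Δλ = 0.974147,  By = cos φ₂ sin Δλ = 0.033286
φₘ = atan2(sin φ₁ + sin φ₂, √((cos φ₁ + Bx)² + By²)) = 15.31093°
λₘ = λ₁ + atan2(By, cos φ₁ + Bx) = -10.51969°

10.520°W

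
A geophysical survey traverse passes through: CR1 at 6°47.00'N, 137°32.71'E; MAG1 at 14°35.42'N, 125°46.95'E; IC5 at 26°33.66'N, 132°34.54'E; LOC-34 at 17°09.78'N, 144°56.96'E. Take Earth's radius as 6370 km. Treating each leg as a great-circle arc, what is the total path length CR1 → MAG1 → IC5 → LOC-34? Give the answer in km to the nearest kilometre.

4704 km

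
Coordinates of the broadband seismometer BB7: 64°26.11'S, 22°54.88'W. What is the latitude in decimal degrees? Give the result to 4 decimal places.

64° + 26.11′/60 = 64 + 0.43517 = 64.4352°

64.4352°S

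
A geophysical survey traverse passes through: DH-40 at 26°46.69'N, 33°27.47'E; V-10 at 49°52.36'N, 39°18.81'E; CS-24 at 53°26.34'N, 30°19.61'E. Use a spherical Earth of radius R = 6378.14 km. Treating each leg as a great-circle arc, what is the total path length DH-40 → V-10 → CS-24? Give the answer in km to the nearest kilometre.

DH-40: φ = +26.77817°, λ = +33.45783°
V-10: φ = +49.87267°, λ = +39.31350°
CS-24: φ = +53.43900°, λ = +30.32683°
DH-40→V-10: c = 0.410662 rad, d = 2619.26 km
V-10→CS-24: c = 0.115382 rad, d = 735.92 km
Total = 2619.26 + 735.92 = 3355.18 km

3355 km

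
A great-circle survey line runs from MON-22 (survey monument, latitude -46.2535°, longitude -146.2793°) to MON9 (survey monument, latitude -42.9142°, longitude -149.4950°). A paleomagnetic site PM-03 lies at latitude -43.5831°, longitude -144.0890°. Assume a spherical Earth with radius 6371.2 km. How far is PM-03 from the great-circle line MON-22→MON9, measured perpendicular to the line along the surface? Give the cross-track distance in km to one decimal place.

δ₁₃ = central angle MON-22→PM-03 = 0.053893 rad  (haversine)
θ₁₃ = bearing MON-22→PM-03 = 30.927°,  θ₁₂ = bearing MON-22→MON9 = 324.415°
dₓₜ = R·arcsin(sin δ₁₃ · sin(θ₁₃ − θ₁₂)) = 6371.2·arcsin(0.05387·sin(-293.488°)) = 314.888 km
|dₓₜ| = 314.888 km

314.9 km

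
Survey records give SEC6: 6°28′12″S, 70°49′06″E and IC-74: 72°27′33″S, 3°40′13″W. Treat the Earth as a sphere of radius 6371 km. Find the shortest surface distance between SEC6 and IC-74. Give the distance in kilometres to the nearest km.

8806 km

SEC6: φ = -6.47000°, λ = +70.81833°
IC-74: φ = -72.45917°, λ = -3.67028°
Δφ = -65.9892°,  Δλ = -74.4886°
a = sin²(Δφ/2) + cos φ₁ cos φ₂ sin²(Δλ/2) = 0.406235
c = 2·arcsin(√a) = 1.382150 rad = 79.1913°
d = R·c = 6371 × 1.382150 = 8805.7 km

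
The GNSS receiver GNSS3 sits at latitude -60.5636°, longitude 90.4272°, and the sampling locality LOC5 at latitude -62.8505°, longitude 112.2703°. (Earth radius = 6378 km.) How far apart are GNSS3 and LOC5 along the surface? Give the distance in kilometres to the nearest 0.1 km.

1174.1 km

Δφ = -2.2869°,  Δλ = 21.8431°
a = sin²(Δφ/2) + cos φ₁ cos φ₂ sin²(Δλ/2) = 0.008448
c = 2·arcsin(√a) = 0.184090 rad = 10.5476°
d = R·c = 6378 × 0.184090 = 1174.1 km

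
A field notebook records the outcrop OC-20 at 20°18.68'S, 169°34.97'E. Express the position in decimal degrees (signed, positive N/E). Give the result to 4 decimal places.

-20.3113°, +169.5828°

lat: 20.3113° S → -20.3113°
lon: 169.5828° E → +169.5828°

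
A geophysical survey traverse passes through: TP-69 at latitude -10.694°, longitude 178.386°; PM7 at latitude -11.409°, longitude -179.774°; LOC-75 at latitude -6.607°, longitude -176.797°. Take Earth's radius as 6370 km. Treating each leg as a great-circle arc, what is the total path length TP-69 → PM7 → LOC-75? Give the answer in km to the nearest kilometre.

842 km

TP-69→PM7: c = 0.033899 rad, d = 215.94 km
PM7→LOC-75: c = 0.098265 rad, d = 625.95 km
Total = 215.94 + 625.95 = 841.88 km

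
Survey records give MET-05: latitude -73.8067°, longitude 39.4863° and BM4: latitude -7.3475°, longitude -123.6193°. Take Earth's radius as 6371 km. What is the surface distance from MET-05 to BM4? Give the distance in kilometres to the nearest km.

10914 km

Δφ = 66.4592°,  Δλ = -163.1056°
a = sin²(Δφ/2) + cos φ₁ cos φ₂ sin²(Δλ/2) = 0.570919
c = 2·arcsin(√a) = 1.713115 rad = 98.1543°
d = R·c = 6371 × 1.713115 = 10914.3 km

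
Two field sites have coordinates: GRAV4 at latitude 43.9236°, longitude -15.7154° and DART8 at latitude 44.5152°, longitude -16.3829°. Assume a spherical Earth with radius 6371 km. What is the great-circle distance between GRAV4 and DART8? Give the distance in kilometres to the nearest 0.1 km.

Δφ = 0.5916°,  Δλ = -0.6675°
a = sin²(Δφ/2) + cos φ₁ cos φ₂ sin²(Δλ/2) = 0.000044
c = 2·arcsin(√a) = 0.013279 rad = 0.7608°
d = R·c = 6371 × 0.013279 = 84.6 km

84.6 km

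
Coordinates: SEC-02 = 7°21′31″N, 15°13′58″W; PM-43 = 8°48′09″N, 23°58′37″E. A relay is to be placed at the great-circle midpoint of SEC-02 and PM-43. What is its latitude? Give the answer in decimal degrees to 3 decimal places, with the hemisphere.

SEC-02: φ = +7.35861°, λ = -15.23278°
PM-43: φ = +8.80250°, λ = +23.97694°
Bx = cos φ₂ cos Δλ = 0.765711,  By = cos φ₂ sin Δλ = 0.624715
φₘ = atan2(sin φ₁ + sin φ₂, √((cos φ₁ + Bx)² + By²)) = 8.57064°
λₘ = λ₁ + atan2(By, cos φ₁ + Bx) = 4.33557°

8.571°N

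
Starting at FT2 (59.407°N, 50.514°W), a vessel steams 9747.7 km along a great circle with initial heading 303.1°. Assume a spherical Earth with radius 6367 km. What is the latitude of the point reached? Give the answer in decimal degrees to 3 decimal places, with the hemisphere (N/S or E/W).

18.179°N

δ = d/R = 9747.7/6367 = 1.530972 rad
φ₂ = arcsin(sin φ₁ cos δ + cos φ₁ sin δ cos θ)
   = arcsin(0.86080·0.03981 + 0.50894·0.99921·0.54610) = 18.17874°
λ₂ = λ₁ + atan2(sin θ sin δ cos φ₁, cos δ − sin φ₁ sin φ₂) = -168.74732°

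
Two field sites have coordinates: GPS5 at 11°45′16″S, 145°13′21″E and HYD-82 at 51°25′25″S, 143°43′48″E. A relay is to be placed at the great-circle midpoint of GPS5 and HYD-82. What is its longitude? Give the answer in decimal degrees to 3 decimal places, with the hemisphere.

144.642°E

GPS5: φ = -11.75444°, λ = +145.22250°
HYD-82: φ = -51.42361°, λ = +143.73000°
Bx = cos φ₂ cos Δλ = 0.623346,  By = cos φ₂ sin Δλ = -0.016241
φₘ = atan2(sin φ₁ + sin φ₂, √((cos φ₁ + Bx)² + By²)) = -31.59109°
λₘ = λ₁ + atan2(By, cos φ₁ + Bx) = 144.64179°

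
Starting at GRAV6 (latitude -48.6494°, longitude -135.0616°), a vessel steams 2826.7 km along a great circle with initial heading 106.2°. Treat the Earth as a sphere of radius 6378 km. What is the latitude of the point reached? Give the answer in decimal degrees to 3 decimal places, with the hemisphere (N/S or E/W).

49.218°S

δ = d/R = 2826.7/6378 = 0.443195 rad
φ₂ = arcsin(sin φ₁ cos δ + cos φ₁ sin δ cos θ)
   = arcsin(-0.75068·0.90339 + 0.66066·0.42883·-0.27899) = -49.21764°
λ₂ = λ₁ + atan2(sin θ sin δ cos φ₁, cos δ − sin φ₁ sin φ₂) = -95.97838°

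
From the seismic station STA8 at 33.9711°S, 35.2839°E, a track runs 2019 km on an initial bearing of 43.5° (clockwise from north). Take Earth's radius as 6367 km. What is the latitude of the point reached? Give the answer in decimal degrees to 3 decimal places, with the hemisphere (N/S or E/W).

δ = d/R = 2019/6367 = 0.317104 rad
φ₂ = arcsin(sin φ₁ cos δ + cos φ₁ sin δ cos θ)
   = arcsin(-0.55877·0.95014 + 0.82932·0.31182·0.72537) = -20.08033°
λ₂ = λ₁ + atan2(sin θ sin δ cos φ₁, cos δ − sin φ₁ sin φ₂) = 48.49456°

20.080°S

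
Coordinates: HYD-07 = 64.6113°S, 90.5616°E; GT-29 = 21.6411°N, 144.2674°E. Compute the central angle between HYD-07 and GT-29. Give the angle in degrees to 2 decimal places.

Δφ = 86.2524°,  Δλ = 53.7058°
a = sin²(Δφ/2) + cos φ₁ cos φ₂ sin²(Δλ/2) = 0.548634
c = 2·arcsin(√a) = 1.668219 rad = 95.5819°

95.58°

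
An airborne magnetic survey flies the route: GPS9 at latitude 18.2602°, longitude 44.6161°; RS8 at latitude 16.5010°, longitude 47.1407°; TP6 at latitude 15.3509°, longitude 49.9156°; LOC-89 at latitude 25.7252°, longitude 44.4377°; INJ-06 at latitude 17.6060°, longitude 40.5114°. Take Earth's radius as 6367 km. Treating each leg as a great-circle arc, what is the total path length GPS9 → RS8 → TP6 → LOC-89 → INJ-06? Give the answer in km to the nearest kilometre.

GPS9→RS8: c = 0.052065 rad, d = 331.50 km
RS8→TP6: c = 0.050713 rad, d = 322.89 km
TP6→LOC-89: c = 0.201912 rad, d = 1285.58 km
LOC-89→INJ-06: c = 0.155327 rad, d = 988.97 km
Total = 331.50 + 322.89 + 1285.58 + 988.97 = 2928.93 km

2929 km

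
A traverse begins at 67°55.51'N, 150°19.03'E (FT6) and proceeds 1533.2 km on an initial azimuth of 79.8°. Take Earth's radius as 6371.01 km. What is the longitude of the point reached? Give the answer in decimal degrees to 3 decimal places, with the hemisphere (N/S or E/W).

173.936°W

FT6: φ = +67.92517°, λ = +150.31717°
δ = d/R = 1533.2/6371.01 = 0.240653 rad
φ₂ = arcsin(sin φ₁ cos δ + cos φ₁ sin δ cos θ)
   = arcsin(0.92669·0.97118 + 0.37582·0.23834·0.17708) = 66.32681°
λ₂ = λ₁ + atan2(sin θ sin δ cos φ₁, cos δ − sin φ₁ sin φ₂) = -173.93596°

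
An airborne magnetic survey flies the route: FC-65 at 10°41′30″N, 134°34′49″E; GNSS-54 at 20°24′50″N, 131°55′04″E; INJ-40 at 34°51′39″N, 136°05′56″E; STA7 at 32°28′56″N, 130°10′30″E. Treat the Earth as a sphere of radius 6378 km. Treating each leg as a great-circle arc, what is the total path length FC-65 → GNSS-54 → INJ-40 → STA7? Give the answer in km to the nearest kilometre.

FC-65: φ = +10.69167°, λ = +134.58028°
GNSS-54: φ = +20.41389°, λ = +131.91778°
INJ-40: φ = +34.86083°, λ = +136.09889°
STA7: φ = +32.48222°, λ = +130.17500°
FC-65→GNSS-54: c = 0.175474 rad, d = 1119.17 km
GNSS-54→INJ-40: c = 0.260224 rad, d = 1659.71 km
INJ-40→STA7: c = 0.095513 rad, d = 609.18 km
Total = 1119.17 + 1659.71 + 609.18 = 3388.06 km

3388 km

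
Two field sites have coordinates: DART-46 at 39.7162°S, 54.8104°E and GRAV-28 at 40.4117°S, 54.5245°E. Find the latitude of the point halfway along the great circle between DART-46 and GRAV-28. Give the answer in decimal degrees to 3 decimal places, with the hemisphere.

Bx = cos φ₂ cos Δλ = 0.761396,  By = cos φ₂ sin Δλ = -0.003799
φₘ = atan2(sin φ₁ + sin φ₂, √((cos φ₁ + Bx)² + By²)) = -40.06404°
λₘ = λ₁ + atan2(By, cos φ₁ + Bx) = 54.66818°

40.064°S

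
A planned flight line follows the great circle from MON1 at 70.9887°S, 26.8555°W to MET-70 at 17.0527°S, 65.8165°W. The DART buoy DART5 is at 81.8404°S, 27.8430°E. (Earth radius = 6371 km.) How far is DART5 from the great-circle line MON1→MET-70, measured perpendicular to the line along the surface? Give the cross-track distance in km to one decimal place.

574.0 km

δ₁₃ = central angle MON1→DART5 = 0.274351 rad  (haversine)
θ₁₃ = bearing MON1→DART5 = 154.688°,  θ₁₂ = bearing MON1→MET-70 = 315.292°
dₓₜ = R·arcsin(sin δ₁₃ · sin(θ₁₃ − θ₁₂)) = 6371·arcsin(0.27092·sin(-160.605°)) = -573.974 km
|dₓₜ| = 573.974 km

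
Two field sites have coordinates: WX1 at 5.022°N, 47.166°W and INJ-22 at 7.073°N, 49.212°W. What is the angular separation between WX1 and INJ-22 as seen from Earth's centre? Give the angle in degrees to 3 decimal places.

Δφ = 2.0510°,  Δλ = -2.0460°
a = sin²(Δφ/2) + cos φ₁ cos φ₂ sin²(Δλ/2) = 0.000635
c = 2·arcsin(√a) = 0.050421 rad = 2.8889°

2.889°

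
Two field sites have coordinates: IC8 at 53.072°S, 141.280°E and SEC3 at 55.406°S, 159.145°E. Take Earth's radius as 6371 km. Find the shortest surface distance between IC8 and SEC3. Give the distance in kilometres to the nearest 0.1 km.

Δφ = -2.3340°,  Δλ = 17.8650°
a = sin²(Δφ/2) + cos φ₁ cos φ₂ sin²(Δλ/2) = 0.008639
c = 2·arcsin(√a) = 0.186158 rad = 10.6661°
d = R·c = 6371 × 0.186158 = 1186.0 km

1186.0 km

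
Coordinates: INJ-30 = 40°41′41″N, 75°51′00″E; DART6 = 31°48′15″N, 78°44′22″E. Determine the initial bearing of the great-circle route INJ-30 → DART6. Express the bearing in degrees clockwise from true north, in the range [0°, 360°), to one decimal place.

INJ-30: φ = +40.69472°, λ = +75.85000°
DART6: φ = +31.80417°, λ = +78.73944°
Δλ = 2.8894°
y = sin Δλ · cos φ₂ = 0.042840
x = cos φ₁ sin φ₂ − sin φ₁ cos φ₂ cos Δλ = -0.153843
θ = atan2(y, x) = 164.4392° → 164.4392° (mod 360°)

164.4°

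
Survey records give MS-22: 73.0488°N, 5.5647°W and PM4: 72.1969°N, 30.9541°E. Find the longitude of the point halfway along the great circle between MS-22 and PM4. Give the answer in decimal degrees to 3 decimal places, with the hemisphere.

Bx = cos φ₂ cos Δλ = 0.245717,  By = cos φ₂ sin Δλ = 0.181946
φₘ = atan2(sin φ₁ + sin φ₂, √((cos φ₁ + Bx)² + By²)) = 73.44832°
λₘ = λ₁ + atan2(By, cos φ₁ + Bx) = 13.14377°

13.144°E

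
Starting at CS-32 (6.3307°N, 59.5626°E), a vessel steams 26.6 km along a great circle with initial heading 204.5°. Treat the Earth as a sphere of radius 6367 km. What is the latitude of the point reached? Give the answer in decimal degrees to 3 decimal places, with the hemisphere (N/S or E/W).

δ = d/R = 26.6/6367 = 0.004178 rad
φ₂ = arcsin(sin φ₁ cos δ + cos φ₁ sin δ cos θ)
   = arcsin(0.11027·0.99999 + 0.99390·0.00418·-0.90996) = 6.11287°
λ₂ = λ₁ + atan2(sin θ sin δ cos φ₁, cos δ − sin φ₁ sin φ₂) = 59.46277°

6.113°N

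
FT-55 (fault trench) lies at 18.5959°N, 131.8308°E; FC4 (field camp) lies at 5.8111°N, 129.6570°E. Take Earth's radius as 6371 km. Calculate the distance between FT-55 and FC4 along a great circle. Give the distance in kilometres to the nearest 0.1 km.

1441.0 km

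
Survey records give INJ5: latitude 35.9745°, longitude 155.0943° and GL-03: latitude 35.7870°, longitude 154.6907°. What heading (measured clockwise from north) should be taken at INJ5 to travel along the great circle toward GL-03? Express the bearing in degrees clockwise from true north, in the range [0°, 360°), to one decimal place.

240.3°

Δλ = -0.4036°
y = sin Δλ · cos φ₂ = -0.005714
x = cos φ₁ sin φ₂ − sin φ₁ cos φ₂ cos Δλ = -0.003261
θ = atan2(y, x) = -119.7104° → 240.2896° (mod 360°)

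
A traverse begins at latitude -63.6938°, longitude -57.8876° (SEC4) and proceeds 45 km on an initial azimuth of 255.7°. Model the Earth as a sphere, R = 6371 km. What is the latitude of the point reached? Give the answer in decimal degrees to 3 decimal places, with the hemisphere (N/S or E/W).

δ = d/R = 45/6371 = 0.007063 rad
φ₂ = arcsin(sin φ₁ cos δ + cos φ₁ sin δ cos θ)
   = arcsin(-0.89644·0.99998 + 0.44317·0.00706·-0.24700) = -63.79103°
λ₂ = λ₁ + atan2(sin θ sin δ cos φ₁, cos δ − sin φ₁ sin φ₂) = -58.77557°

63.791°S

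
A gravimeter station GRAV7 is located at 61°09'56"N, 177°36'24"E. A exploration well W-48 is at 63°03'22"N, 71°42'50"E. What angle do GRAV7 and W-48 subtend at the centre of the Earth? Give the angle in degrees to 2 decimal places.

43.86°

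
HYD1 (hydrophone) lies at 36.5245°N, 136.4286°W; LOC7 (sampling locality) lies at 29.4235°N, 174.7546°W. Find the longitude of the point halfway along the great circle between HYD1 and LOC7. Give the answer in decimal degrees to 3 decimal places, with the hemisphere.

Bx = cos φ₂ cos Δλ = 0.683305,  By = cos φ₂ sin Δλ = -0.540145
φₘ = atan2(sin φ₁ + sin φ₂, √((cos φ₁ + Bx)² + By²)) = 34.47946°
λₘ = λ₁ + atan2(By, cos φ₁ + Bx) = -156.39305°

156.393°W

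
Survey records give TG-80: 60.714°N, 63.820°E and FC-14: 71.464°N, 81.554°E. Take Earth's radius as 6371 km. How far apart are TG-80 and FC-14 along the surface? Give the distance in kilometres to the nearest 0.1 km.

Δφ = 10.7500°,  Δλ = 17.7340°
a = sin²(Δφ/2) + cos φ₁ cos φ₂ sin²(Δλ/2) = 0.012470
c = 2·arcsin(√a) = 0.223801 rad = 12.8229°
d = R·c = 6371 × 0.223801 = 1425.8 km

1425.8 km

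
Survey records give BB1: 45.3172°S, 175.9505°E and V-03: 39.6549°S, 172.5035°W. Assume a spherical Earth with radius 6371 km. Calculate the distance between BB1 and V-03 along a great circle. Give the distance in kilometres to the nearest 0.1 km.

Δφ = 5.6623°,  Δλ = 11.5460°
a = sin²(Δφ/2) + cos φ₁ cos φ₂ sin²(Δλ/2) = 0.007917
c = 2·arcsin(√a) = 0.178194 rad = 10.2097°
d = R·c = 6371 × 0.178194 = 1135.3 km

1135.3 km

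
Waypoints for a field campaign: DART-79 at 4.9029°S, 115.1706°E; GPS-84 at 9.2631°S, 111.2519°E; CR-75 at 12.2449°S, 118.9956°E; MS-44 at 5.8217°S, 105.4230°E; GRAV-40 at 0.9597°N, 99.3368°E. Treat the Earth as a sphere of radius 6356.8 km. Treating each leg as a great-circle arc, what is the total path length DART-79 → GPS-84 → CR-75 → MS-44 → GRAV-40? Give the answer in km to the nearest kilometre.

4213 km

DART-79→GPS-84: c = 0.101958 rad, d = 648.13 km
GPS-84→CR-75: c = 0.142595 rad, d = 906.45 km
CR-75→MS-44: c = 0.259291 rad, d = 1648.26 km
MS-44→GRAV-40: c = 0.158930 rad, d = 1010.28 km
Total = 648.13 + 906.45 + 1648.26 + 1010.28 = 4213.12 km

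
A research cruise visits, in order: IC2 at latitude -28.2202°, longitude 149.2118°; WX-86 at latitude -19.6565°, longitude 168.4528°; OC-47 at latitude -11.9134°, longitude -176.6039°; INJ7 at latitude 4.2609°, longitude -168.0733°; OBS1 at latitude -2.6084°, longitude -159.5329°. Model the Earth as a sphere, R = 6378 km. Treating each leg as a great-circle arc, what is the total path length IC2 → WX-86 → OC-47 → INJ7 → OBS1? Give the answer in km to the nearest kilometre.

7242 km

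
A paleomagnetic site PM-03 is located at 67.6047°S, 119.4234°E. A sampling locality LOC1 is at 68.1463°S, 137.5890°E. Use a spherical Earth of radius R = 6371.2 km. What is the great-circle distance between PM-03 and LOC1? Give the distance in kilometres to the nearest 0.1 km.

Δφ = -0.5416°,  Δλ = 18.1656°
a = sin²(Δφ/2) + cos φ₁ cos φ₂ sin²(Δλ/2) = 0.003557
c = 2·arcsin(√a) = 0.119344 rad = 6.8379°
d = R·c = 6371.2 × 0.119344 = 760.4 km

760.4 km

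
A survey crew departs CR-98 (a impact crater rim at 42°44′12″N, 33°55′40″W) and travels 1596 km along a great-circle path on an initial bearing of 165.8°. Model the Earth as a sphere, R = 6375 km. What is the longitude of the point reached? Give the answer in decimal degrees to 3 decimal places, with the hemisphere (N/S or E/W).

CR-98: φ = +42.73667°, λ = -33.92778°
δ = d/R = 1596/6375 = 0.250353 rad
φ₂ = arcsin(sin φ₁ cos δ + cos φ₁ sin δ cos θ)
   = arcsin(0.67863·0.96883 + 0.73448·0.24775·-0.96945) = 28.75524°
λ₂ = λ₁ + atan2(sin θ sin δ cos φ₁, cos δ − sin φ₁ sin φ₂) = -29.95270°

29.953°W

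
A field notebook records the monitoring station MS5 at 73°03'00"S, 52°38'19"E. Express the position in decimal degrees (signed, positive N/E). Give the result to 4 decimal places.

lat: 73.0500° S → -73.0500°
lon: 52.6386° E → +52.6386°

-73.0500°, +52.6386°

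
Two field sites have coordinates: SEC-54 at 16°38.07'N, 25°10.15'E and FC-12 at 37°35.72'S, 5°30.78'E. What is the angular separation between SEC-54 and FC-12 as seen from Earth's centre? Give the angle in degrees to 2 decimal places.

57.30°

SEC-54: φ = +16.63450°, λ = +25.16917°
FC-12: φ = -37.59533°, λ = +5.51300°
Δφ = -54.2298°,  Δλ = -19.6562°
a = sin²(Δφ/2) + cos φ₁ cos φ₂ sin²(Δλ/2) = 0.229852
c = 2·arcsin(√a) = 1.000007 rad = 57.2962°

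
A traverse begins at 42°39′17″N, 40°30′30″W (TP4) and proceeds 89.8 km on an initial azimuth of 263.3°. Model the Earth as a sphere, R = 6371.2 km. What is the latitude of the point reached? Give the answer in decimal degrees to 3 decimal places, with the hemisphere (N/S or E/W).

TP4: φ = +42.65472°, λ = -40.50833°
δ = d/R = 89.8/6371.2 = 0.014095 rad
φ₂ = arcsin(sin φ₁ cos δ + cos φ₁ sin δ cos θ)
   = arcsin(0.67758·0.99990 + 0.73545·0.01409·-0.11667) = 42.55534°
λ₂ = λ₁ + atan2(sin θ sin δ cos φ₁, cos δ − sin φ₁ sin φ₂) = -41.59718°

42.555°N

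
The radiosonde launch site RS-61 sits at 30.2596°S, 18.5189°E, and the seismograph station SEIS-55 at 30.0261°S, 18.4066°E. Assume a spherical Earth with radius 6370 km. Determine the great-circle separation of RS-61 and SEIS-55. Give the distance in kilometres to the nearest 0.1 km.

Δφ = 0.2335°,  Δλ = -0.1123°
a = sin²(Δφ/2) + cos φ₁ cos φ₂ sin²(Δλ/2) = 0.000005
c = 2·arcsin(√a) = 0.004414 rad = 0.2529°
d = R·c = 6370 × 0.004414 = 28.1 km

28.1 km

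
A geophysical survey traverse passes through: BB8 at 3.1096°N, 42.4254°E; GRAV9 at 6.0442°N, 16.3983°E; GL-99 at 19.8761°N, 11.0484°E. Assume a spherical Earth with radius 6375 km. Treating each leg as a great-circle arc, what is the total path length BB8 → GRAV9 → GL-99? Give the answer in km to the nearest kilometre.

4549 km

BB8→GRAV9: c = 0.455622 rad, d = 2904.59 km
GRAV9→GL-99: c = 0.257901 rad, d = 1644.12 km
Total = 2904.59 + 1644.12 = 4548.71 km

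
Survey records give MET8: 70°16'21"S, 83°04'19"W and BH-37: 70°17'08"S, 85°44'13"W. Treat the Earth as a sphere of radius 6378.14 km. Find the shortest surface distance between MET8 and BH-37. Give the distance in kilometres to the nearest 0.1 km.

100.1 km

MET8: φ = -70.27250°, λ = -83.07194°
BH-37: φ = -70.28556°, λ = -85.73694°
Δφ = -0.0131°,  Δλ = -2.6650°
a = sin²(Δφ/2) + cos φ₁ cos φ₂ sin²(Δλ/2) = 0.000062
c = 2·arcsin(√a) = 0.015696 rad = 0.8993°
d = R·c = 6378.14 × 0.015696 = 100.1 km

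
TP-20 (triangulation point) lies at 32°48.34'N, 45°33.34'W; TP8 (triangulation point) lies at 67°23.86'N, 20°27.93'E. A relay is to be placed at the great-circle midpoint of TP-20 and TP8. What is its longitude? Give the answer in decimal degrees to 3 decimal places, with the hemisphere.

TP-20: φ = +32.80567°, λ = -45.55567°
TP8: φ = +67.39767°, λ = +20.46550°
Bx = cos φ₂ cos Δλ = 0.156193,  By = cos φ₂ sin Δλ = 0.351163
φₘ = atan2(sin φ₁ + sin φ₂, √((cos φ₁ + Bx)² + By²)) = 54.19545°
λₘ = λ₁ + atan2(By, cos φ₁ + Bx) = -26.14708°

26.147°W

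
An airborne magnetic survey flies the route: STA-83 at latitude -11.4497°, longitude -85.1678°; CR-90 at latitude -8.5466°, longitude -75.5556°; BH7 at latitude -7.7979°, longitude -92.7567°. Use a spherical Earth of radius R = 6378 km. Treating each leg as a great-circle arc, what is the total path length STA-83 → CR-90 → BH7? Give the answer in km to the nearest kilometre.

STA-83→CR-90: c = 0.172788 rad, d = 1102.04 km
CR-90→BH7: c = 0.297429 rad, d = 1897.00 km
Total = 1102.04 + 1897.00 = 2999.04 km

2999 km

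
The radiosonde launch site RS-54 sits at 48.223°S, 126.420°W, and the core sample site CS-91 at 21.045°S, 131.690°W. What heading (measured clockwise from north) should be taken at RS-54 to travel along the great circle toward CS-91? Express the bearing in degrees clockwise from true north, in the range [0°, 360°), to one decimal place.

349.3°

Δλ = -5.2700°
y = sin Δλ · cos φ₂ = -0.085723
x = cos φ₁ sin φ₂ − sin φ₁ cos φ₂ cos Δλ = 0.453814
θ = atan2(y, x) = -10.6968° → 349.3032° (mod 360°)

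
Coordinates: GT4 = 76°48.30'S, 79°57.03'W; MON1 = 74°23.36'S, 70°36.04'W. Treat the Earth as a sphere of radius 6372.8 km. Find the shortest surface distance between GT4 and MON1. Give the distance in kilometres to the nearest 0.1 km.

372.2 km

GT4: φ = -76.80500°, λ = -79.95050°
MON1: φ = -74.38933°, λ = -70.60067°
Δφ = 2.4157°,  Δλ = 9.3498°
a = sin²(Δφ/2) + cos φ₁ cos φ₂ sin²(Δλ/2) = 0.000852
c = 2·arcsin(√a) = 0.058399 rad = 3.3460°
d = R·c = 6372.8 × 0.058399 = 372.2 km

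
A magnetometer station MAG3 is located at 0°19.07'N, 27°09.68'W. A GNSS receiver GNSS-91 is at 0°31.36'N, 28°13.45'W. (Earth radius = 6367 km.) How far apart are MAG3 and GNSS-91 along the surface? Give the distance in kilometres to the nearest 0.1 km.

120.3 km

MAG3: φ = +0.31783°, λ = -27.16133°
GNSS-91: φ = +0.52267°, λ = -28.22417°
Δφ = 0.2048°,  Δλ = -1.0628°
a = sin²(Δφ/2) + cos φ₁ cos φ₂ sin²(Δλ/2) = 0.000089
c = 2·arcsin(√a) = 0.018891 rad = 1.0824°
d = R·c = 6367 × 0.018891 = 120.3 km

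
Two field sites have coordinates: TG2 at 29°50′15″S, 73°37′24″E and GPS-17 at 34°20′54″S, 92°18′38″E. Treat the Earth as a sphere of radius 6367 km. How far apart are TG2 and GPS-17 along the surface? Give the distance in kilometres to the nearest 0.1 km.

1826.2 km

TG2: φ = -29.83750°, λ = +73.62333°
GPS-17: φ = -34.34833°, λ = +92.31056°
Δφ = -4.5108°,  Δλ = 18.6872°
a = sin²(Δφ/2) + cos φ₁ cos φ₂ sin²(Δλ/2) = 0.020427
c = 2·arcsin(√a) = 0.286825 rad = 16.4339°
d = R·c = 6367 × 0.286825 = 1826.2 km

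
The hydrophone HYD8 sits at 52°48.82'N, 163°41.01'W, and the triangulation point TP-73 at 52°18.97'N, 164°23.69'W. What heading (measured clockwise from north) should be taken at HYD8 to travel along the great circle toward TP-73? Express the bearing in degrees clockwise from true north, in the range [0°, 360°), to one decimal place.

HYD8: φ = +52.81367°, λ = -163.68350°
TP-73: φ = +52.31617°, λ = -164.39483°
Δλ = -0.7113°
y = sin Δλ · cos φ₂ = -0.007589
x = cos φ₁ sin φ₂ − sin φ₁ cos φ₂ cos Δλ = -0.008645
θ = atan2(y, x) = -138.7222° → 221.2778° (mod 360°)

221.3°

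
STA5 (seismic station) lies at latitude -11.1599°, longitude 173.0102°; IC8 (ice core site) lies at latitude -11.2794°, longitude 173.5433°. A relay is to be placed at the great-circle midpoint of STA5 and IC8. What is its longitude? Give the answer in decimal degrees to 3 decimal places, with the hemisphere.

173.277°E

Bx = cos φ₂ cos Δλ = 0.980643,  By = cos φ₂ sin Δλ = 0.009125
φₘ = atan2(sin φ₁ + sin φ₂, √((cos φ₁ + Bx)² + By²)) = -11.21977°
λₘ = λ₁ + atan2(By, cos φ₁ + Bx) = 173.27669°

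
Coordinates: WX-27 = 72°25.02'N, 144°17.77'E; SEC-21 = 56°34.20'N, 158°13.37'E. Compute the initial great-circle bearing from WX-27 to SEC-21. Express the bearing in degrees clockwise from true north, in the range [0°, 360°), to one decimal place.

152.8°

WX-27: φ = +72.41700°, λ = +144.29617°
SEC-21: φ = +56.57000°, λ = +158.22283°
Δλ = 13.9267°
y = sin Δλ · cos φ₂ = 0.132595
x = cos φ₁ sin φ₂ − sin φ₁ cos φ₂ cos Δλ = -0.257632
θ = atan2(y, x) = 152.7666° → 152.7666° (mod 360°)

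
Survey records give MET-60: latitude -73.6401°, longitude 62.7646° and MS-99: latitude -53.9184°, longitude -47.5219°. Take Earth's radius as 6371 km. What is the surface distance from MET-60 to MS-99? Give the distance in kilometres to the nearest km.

4905 km

Δφ = 19.7217°,  Δλ = -110.2865°
a = sin²(Δφ/2) + cos φ₁ cos φ₂ sin²(Δλ/2) = 0.141029
c = 2·arcsin(√a) = 0.769955 rad = 44.1152°
d = R·c = 6371 × 0.769955 = 4905.4 km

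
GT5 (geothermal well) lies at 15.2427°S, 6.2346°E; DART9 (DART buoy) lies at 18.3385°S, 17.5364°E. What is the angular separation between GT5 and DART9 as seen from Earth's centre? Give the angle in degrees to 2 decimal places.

Δφ = -3.0958°,  Δλ = 11.3018°
a = sin²(Δφ/2) + cos φ₁ cos φ₂ sin²(Δλ/2) = 0.009609
c = 2·arcsin(√a) = 0.196369 rad = 11.2511°

11.25°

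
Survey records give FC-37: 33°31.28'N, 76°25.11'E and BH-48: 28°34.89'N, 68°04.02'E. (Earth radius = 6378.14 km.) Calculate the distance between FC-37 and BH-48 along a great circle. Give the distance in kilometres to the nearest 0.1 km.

967.3 km

FC-37: φ = +33.52133°, λ = +76.41850°
BH-48: φ = +28.58150°, λ = +68.06700°
Δφ = -4.9398°,  Δλ = -8.3515°
a = sin²(Δφ/2) + cos φ₁ cos φ₂ sin²(Δλ/2) = 0.005739
c = 2·arcsin(√a) = 0.151655 rad = 8.6892°
d = R·c = 6378.14 × 0.151655 = 967.3 km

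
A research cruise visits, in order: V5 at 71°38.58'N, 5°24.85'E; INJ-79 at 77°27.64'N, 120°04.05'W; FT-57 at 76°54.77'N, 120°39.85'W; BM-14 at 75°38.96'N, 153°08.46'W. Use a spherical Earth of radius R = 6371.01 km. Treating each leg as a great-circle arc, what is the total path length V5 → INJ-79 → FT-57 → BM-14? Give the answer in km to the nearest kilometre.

V5: φ = +71.64300°, λ = +5.41417°
INJ-79: φ = +77.46067°, λ = -120.06750°
FT-57: φ = +76.91283°, λ = -120.66417°
BM-14: φ = +75.64933°, λ = -153.14100°
V5→INJ-79: c = 0.480454 rad, d = 3060.97 km
INJ-79→FT-57: c = 0.009836 rad, d = 62.67 km
FT-57→BM-14: c = 0.134416 rad, d = 856.37 km
Total = 3060.97 + 62.67 + 856.37 = 3980.01 km

3980 km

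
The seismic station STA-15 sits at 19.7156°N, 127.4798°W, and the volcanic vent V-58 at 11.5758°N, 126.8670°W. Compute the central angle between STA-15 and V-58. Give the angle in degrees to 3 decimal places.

8.161°

Δφ = -8.1398°,  Δλ = 0.6128°
a = sin²(Δφ/2) + cos φ₁ cos φ₂ sin²(Δλ/2) = 0.005064
c = 2·arcsin(√a) = 0.142438 rad = 8.1611°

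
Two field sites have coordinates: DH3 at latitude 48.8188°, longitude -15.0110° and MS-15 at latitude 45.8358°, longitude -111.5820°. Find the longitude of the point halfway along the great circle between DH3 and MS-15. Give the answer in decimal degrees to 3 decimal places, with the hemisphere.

65.111°W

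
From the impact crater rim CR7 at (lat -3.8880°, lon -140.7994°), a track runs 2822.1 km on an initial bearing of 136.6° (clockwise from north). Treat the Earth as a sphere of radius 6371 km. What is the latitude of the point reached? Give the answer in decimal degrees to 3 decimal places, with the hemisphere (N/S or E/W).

δ = d/R = 2822.1/6371 = 0.442960 rad
φ₂ = arcsin(sin φ₁ cos δ + cos φ₁ sin δ cos θ)
   = arcsin(-0.06781·0.90349 + 0.99770·0.42862·-0.72657) = -21.83697°
λ₂ = λ₁ + atan2(sin θ sin δ cos φ₁, cos δ − sin φ₁ sin φ₂) = -122.30201°

21.837°S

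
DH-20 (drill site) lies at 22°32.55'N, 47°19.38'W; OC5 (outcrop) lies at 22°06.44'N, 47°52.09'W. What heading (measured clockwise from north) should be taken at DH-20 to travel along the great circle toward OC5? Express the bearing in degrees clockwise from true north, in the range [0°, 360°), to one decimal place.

229.3°

DH-20: φ = +22.54250°, λ = -47.32300°
OC5: φ = +22.10733°, λ = -47.86817°
Δλ = -0.5452°
y = sin Δλ · cos φ₂ = -0.008815
x = cos φ₁ sin φ₂ − sin φ₁ cos φ₂ cos Δλ = -0.007579
θ = atan2(y, x) = -130.6873° → 229.3127° (mod 360°)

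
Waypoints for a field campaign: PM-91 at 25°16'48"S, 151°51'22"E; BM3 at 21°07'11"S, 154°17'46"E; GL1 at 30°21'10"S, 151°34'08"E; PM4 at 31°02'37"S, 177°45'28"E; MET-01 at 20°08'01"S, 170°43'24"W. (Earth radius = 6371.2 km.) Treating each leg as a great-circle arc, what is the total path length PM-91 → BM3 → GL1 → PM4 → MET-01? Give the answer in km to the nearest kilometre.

PM-91: φ = -25.28000°, λ = +151.85611°
BM3: φ = -21.11972°, λ = +154.29611°
GL1: φ = -30.35278°, λ = +151.56889°
PM4: φ = -31.04361°, λ = +177.75778°
MET-01: φ = -20.13361°, λ = -170.72333°
PM-91→BM3: c = 0.082482 rad, d = 525.51 km
BM3→GL1: c = 0.166734 rad, d = 1062.29 km
GL1→PM4: c = 0.392306 rad, d = 2499.46 km
PM4→MET-01: c = 0.262579 rad, d = 1672.94 km
Total = 525.51 + 1062.29 + 2499.46 + 1672.94 = 5760.21 km

5760 km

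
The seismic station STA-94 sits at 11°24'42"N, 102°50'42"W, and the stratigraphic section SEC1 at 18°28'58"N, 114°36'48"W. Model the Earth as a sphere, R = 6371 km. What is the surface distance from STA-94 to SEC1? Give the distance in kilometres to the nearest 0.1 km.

STA-94: φ = +11.41167°, λ = -102.84500°
SEC1: φ = +18.48278°, λ = -114.61333°
Δφ = 7.0711°,  Δλ = -11.7683°
a = sin²(Δφ/2) + cos φ₁ cos φ₂ sin²(Δλ/2) = 0.013574
c = 2·arcsin(√a) = 0.233542 rad = 13.3810°
d = R·c = 6371 × 0.233542 = 1487.9 km

1487.9 km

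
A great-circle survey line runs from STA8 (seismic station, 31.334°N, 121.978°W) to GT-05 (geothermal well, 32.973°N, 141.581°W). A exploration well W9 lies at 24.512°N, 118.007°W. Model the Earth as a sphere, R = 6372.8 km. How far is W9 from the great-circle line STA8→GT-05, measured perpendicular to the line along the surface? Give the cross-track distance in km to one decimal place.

δ₁₃ = central angle STA8→W9 = 0.133860 rad  (haversine)
θ₁₃ = bearing STA8→W9 = 151.828°,  θ₁₂ = bearing STA8→GT-05 = 280.839°
dₓₜ = R·arcsin(sin δ₁₃ · sin(θ₁₃ − θ₁₂)) = 6372.8·arcsin(0.13346·sin(-129.011°)) = -662.062 km
|dₓₜ| = 662.062 km

662.1 km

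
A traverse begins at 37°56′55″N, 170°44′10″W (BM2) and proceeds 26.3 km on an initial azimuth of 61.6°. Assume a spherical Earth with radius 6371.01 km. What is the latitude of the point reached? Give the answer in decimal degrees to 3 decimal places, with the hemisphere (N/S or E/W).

BM2: φ = +37.94861°, λ = -170.73611°
δ = d/R = 26.3/6371.01 = 0.004128 rad
φ₂ = arcsin(sin φ₁ cos δ + cos φ₁ sin δ cos θ)
   = arcsin(0.61495·0.99999 + 0.78856·0.00413·0.47562) = 38.06081°
λ₂ = λ₁ + atan2(sin θ sin δ cos φ₁, cos δ − sin φ₁ sin φ₂) = -170.47187°

38.061°N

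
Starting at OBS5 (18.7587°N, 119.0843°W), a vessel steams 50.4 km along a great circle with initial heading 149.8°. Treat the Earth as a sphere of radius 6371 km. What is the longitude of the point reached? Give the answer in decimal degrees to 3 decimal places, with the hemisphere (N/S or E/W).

118.844°W

δ = d/R = 50.4/6371 = 0.007911 rad
φ₂ = arcsin(sin φ₁ cos δ + cos φ₁ sin δ cos θ)
   = arcsin(0.32158·0.99997 + 0.94688·0.00791·-0.86427) = 18.36681°
λ₂ = λ₁ + atan2(sin θ sin δ cos φ₁, cos δ − sin φ₁ sin φ₂) = -118.84407°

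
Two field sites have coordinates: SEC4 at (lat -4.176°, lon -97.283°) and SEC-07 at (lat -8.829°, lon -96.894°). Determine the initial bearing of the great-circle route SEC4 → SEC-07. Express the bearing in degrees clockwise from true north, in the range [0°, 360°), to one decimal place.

175.3°

Δλ = 0.3890°
y = sin Δλ · cos φ₂ = 0.006709
x = cos φ₁ sin φ₂ − sin φ₁ cos φ₂ cos Δλ = -0.081123
θ = atan2(y, x) = 175.2724° → 175.2724° (mod 360°)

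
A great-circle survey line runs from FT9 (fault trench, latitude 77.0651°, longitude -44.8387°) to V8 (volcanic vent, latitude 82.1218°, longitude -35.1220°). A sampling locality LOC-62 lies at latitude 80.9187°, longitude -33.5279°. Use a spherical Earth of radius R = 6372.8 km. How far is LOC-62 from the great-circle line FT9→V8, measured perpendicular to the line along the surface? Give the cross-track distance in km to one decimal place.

δ₁₃ = central angle FT9→LOC-62 = 0.076793 rad  (haversine)
θ₁₃ = bearing FT9→LOC-62 = 23.798°,  θ₁₂ = bearing FT9→V8 = 14.406°
dₓₜ = R·arcsin(sin δ₁₃ · sin(θ₁₃ − θ₁₂)) = 6372.8·arcsin(0.07672·sin(9.391°)) = 79.780 km
|dₓₜ| = 79.780 km

79.8 km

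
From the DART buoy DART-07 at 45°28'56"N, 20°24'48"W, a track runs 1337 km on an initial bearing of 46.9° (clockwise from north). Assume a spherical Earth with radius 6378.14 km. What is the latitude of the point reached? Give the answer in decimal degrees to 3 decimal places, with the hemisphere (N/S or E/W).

DART-07: φ = +45.48222°, λ = -20.41333°
δ = d/R = 1337/6378.14 = 0.209622 rad
φ₂ = arcsin(sin φ₁ cos δ + cos φ₁ sin δ cos θ)
   = arcsin(0.71303·0.97811 + 0.70113·0.20809·0.68327) = 52.85529°
λ₂ = λ₁ + atan2(sin θ sin δ cos φ₁, cos δ − sin φ₁ sin φ₂) = -5.83954°

52.855°N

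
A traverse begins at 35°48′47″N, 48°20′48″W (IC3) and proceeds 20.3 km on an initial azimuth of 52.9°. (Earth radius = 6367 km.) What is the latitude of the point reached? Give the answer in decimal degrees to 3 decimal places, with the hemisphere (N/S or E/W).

35.923°N

IC3: φ = +35.81306°, λ = -48.34667°
δ = d/R = 20.3/6367 = 0.003188 rad
φ₂ = arcsin(sin φ₁ cos δ + cos φ₁ sin δ cos θ)
   = arcsin(0.58514·0.99999 + 0.81093·0.00319·0.60321) = 35.92311°
λ₂ = λ₁ + atan2(sin θ sin δ cos φ₁, cos δ − sin φ₁ sin φ₂) = -48.16675°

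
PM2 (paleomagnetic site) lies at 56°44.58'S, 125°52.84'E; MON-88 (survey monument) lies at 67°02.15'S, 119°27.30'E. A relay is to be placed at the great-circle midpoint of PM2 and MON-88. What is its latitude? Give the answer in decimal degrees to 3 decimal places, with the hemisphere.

61.926°S

PM2: φ = -56.74300°, λ = +125.88067°
MON-88: φ = -67.03583°, λ = +119.45500°
Bx = cos φ₂ cos Δλ = 0.387704,  By = cos φ₂ sin Δλ = -0.043664
φₘ = atan2(sin φ₁ + sin φ₂, √((cos φ₁ + Bx)² + By²)) = -61.92579°
λₘ = λ₁ + atan2(By, cos φ₁ + Bx) = 123.21007°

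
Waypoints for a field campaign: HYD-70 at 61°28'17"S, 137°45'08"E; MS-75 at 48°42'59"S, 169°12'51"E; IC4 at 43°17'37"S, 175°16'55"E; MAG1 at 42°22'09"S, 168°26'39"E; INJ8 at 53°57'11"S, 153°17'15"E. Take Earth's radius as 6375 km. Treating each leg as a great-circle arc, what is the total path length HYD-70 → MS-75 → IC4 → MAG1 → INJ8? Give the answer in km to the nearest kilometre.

5451 km

HYD-70: φ = -61.47139°, λ = +137.75222°
MS-75: φ = -48.71639°, λ = +169.21417°
IC4: φ = -43.29361°, λ = +175.28194°
MAG1: φ = -42.36917°, λ = +168.44417°
INJ8: φ = -53.95306°, λ = +153.28750°
HYD-70→MS-75: c = 0.379102 rad, d = 2416.77 km
MS-75→IC4: c = 0.119788 rad, d = 763.65 km
IC4→MAG1: c = 0.088968 rad, d = 567.17 km
MAG1→INJ8: c = 0.267220 rad, d = 1703.53 km
Total = 2416.77 + 763.65 + 567.17 + 1703.53 = 5451.12 km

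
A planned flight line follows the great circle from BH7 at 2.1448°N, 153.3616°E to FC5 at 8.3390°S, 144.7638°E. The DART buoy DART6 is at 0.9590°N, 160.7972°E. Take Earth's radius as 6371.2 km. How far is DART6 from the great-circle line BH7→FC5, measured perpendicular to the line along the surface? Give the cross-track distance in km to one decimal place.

δ₁₃ = central angle BH7→DART6 = 0.131366 rad  (haversine)
θ₁₃ = bearing BH7→DART6 = 98.951°,  θ₁₂ = bearing BH7→FC5 = 219.173°
dₓₜ = R·arcsin(sin δ₁₃ · sin(θ₁₃ − θ₁₂)) = 6371.2·arcsin(0.13099·sin(-120.222°)) = -722.674 km
|dₓₜ| = 722.674 km

722.7 km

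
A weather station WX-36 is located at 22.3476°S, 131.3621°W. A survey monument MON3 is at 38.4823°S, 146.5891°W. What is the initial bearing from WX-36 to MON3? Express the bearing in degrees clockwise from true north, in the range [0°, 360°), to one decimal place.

215.5°

Δλ = -15.2270°
y = sin Δλ · cos φ₂ = -0.205598
x = cos φ₁ sin φ₂ − sin φ₁ cos φ₂ cos Δλ = -0.288346
θ = atan2(y, x) = -144.5102° → 215.4898° (mod 360°)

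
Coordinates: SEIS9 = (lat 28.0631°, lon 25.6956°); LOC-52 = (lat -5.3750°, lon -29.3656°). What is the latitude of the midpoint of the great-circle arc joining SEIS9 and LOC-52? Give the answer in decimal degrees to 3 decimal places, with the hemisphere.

12.742°N

Bx = cos φ₂ cos Δλ = 0.570183,  By = cos φ₂ sin Δλ = -0.816160
φₘ = atan2(sin φ₁ + sin φ₂, √((cos φ₁ + Bx)² + By²)) = 12.74178°
λₘ = λ₁ + atan2(By, cos φ₁ + Bx) = -3.63413°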